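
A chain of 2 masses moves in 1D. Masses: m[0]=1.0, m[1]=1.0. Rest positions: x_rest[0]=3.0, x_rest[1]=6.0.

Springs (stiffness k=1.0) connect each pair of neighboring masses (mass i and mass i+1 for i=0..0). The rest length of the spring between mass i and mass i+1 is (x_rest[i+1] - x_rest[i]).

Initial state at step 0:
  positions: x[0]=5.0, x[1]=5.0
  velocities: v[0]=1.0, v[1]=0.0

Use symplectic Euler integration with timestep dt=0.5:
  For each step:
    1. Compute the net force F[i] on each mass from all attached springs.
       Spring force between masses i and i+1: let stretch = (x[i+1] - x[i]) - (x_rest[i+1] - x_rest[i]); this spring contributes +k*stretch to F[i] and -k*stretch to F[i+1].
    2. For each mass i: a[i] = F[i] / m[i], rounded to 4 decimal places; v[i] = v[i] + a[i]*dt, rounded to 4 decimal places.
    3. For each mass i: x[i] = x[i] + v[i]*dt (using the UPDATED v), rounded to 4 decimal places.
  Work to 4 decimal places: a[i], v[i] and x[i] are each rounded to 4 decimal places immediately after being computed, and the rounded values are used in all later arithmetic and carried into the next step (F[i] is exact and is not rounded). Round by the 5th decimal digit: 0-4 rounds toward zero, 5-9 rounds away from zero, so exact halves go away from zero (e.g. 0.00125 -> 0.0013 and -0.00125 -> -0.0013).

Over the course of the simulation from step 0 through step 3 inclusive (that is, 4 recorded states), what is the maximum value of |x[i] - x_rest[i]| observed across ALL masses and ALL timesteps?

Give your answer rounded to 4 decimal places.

Step 0: x=[5.0000 5.0000] v=[1.0000 0.0000]
Step 1: x=[4.7500 5.7500] v=[-0.5000 1.5000]
Step 2: x=[4.0000 7.0000] v=[-1.5000 2.5000]
Step 3: x=[3.2500 8.2500] v=[-1.5000 2.5000]
Max displacement = 2.2500

Answer: 2.2500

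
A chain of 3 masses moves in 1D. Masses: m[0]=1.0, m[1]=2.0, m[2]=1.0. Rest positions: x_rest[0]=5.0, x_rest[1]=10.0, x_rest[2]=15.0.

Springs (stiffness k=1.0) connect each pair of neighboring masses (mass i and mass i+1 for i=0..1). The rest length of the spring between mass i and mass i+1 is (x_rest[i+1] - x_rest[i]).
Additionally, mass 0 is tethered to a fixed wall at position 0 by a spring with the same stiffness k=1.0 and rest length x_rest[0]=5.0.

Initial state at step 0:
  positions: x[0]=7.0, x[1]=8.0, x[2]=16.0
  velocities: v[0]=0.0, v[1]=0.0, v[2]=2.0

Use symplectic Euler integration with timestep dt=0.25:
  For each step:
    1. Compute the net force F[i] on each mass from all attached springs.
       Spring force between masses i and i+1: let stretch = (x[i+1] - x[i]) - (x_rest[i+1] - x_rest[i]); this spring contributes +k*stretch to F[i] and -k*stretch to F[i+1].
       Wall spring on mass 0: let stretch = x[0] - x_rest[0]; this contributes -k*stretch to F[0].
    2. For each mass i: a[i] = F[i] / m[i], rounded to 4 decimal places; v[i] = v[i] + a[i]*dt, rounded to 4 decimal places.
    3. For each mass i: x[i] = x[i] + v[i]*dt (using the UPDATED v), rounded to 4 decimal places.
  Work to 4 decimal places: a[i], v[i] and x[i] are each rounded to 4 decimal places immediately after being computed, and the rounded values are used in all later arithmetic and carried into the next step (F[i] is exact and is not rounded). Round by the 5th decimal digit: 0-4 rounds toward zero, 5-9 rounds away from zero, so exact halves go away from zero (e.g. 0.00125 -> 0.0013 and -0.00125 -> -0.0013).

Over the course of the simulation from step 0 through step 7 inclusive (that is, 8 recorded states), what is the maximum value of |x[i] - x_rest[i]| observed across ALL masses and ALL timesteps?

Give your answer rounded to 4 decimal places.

Step 0: x=[7.0000 8.0000 16.0000] v=[0.0000 0.0000 2.0000]
Step 1: x=[6.6250 8.2188 16.3125] v=[-1.5000 0.8750 1.2500]
Step 2: x=[5.9356 8.6407 16.4317] v=[-2.7578 1.6875 0.4766]
Step 3: x=[5.0443 9.2215 16.3764] v=[-3.5654 2.3233 -0.2212]
Step 4: x=[4.0988 9.8954 16.1864] v=[-3.7822 2.6955 -0.7599]
Step 5: x=[3.2594 10.5847 15.9157] v=[-3.3578 2.7573 -1.0827]
Step 6: x=[2.6741 11.2117 15.6243] v=[-2.3413 2.5080 -1.1655]
Step 7: x=[2.4553 11.7098 15.3696] v=[-0.8754 1.9924 -1.0187]
Max displacement = 2.5447

Answer: 2.5447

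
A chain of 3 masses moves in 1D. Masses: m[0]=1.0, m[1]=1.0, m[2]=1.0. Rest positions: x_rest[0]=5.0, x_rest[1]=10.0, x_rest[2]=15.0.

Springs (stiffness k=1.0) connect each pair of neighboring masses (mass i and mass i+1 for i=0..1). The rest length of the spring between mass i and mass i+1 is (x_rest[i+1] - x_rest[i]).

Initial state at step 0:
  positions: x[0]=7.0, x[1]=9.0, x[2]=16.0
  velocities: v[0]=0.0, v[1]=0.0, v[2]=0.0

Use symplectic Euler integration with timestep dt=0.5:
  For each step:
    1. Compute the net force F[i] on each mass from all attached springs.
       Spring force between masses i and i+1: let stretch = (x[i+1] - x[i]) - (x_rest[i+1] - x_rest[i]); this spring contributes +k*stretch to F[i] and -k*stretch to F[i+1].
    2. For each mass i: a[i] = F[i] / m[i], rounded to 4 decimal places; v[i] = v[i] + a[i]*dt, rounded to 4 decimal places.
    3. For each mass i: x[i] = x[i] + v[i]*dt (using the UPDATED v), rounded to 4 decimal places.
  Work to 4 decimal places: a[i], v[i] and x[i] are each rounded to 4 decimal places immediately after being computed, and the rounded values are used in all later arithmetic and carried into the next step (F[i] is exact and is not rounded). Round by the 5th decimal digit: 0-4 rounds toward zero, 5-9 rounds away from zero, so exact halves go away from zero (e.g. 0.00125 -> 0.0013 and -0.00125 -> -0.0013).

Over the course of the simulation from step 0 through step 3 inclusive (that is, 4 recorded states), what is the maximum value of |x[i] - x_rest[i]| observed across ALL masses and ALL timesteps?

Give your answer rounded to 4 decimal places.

Step 0: x=[7.0000 9.0000 16.0000] v=[0.0000 0.0000 0.0000]
Step 1: x=[6.2500 10.2500 15.5000] v=[-1.5000 2.5000 -1.0000]
Step 2: x=[5.2500 11.8125 14.9375] v=[-2.0000 3.1250 -1.1250]
Step 3: x=[4.6406 12.5157 14.8438] v=[-1.2188 1.4063 -0.1875]
Max displacement = 2.5157

Answer: 2.5157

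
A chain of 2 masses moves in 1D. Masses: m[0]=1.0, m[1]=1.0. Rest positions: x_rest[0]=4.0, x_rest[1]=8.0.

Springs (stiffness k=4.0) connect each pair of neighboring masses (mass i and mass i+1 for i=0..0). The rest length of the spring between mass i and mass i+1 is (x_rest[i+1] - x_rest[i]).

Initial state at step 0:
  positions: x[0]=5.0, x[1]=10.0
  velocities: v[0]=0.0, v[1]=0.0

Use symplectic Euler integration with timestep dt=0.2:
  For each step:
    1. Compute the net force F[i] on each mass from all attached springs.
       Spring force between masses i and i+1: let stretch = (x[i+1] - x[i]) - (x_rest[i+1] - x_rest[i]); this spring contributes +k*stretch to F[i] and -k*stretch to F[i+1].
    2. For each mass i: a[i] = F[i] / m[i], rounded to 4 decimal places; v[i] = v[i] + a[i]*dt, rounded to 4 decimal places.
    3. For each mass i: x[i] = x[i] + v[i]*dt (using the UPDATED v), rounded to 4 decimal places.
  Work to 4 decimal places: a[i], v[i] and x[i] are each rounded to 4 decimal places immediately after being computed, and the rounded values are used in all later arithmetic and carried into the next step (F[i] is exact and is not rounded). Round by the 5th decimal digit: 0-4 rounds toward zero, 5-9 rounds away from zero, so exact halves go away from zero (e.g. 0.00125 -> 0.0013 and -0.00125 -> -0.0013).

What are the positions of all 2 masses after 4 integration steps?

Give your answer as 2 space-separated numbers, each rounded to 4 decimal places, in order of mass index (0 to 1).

Answer: 5.9415 9.0585

Derivation:
Step 0: x=[5.0000 10.0000] v=[0.0000 0.0000]
Step 1: x=[5.1600 9.8400] v=[0.8000 -0.8000]
Step 2: x=[5.4288 9.5712] v=[1.3440 -1.3440]
Step 3: x=[5.7204 9.2796] v=[1.4579 -1.4579]
Step 4: x=[5.9415 9.0585] v=[1.1053 -1.1053]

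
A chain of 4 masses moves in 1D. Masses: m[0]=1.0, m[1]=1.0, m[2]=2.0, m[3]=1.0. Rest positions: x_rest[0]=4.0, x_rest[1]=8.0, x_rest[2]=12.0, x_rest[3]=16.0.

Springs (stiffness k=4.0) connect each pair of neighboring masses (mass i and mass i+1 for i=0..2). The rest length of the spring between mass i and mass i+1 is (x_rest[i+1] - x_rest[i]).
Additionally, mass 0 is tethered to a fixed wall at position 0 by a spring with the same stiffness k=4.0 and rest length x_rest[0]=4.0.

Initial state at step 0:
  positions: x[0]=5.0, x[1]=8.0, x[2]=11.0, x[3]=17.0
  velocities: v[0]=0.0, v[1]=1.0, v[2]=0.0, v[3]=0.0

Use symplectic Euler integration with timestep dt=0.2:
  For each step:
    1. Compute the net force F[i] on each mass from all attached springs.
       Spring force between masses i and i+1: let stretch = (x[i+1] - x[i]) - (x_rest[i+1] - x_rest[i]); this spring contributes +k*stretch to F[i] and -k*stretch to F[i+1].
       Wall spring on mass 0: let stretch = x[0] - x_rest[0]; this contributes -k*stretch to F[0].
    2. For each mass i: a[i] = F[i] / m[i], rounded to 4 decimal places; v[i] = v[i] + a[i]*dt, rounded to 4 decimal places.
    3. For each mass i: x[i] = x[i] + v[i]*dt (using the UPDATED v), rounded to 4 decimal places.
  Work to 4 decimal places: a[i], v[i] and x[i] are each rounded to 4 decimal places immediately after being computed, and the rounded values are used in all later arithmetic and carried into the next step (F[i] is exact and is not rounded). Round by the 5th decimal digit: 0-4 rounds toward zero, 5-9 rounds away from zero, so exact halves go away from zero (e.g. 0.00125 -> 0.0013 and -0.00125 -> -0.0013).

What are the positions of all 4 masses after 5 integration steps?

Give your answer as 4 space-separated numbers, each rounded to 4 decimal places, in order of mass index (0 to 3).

Answer: 3.2117 7.9960 12.9719 14.7468

Derivation:
Step 0: x=[5.0000 8.0000 11.0000 17.0000] v=[0.0000 1.0000 0.0000 0.0000]
Step 1: x=[4.6800 8.2000 11.2400 16.6800] v=[-1.6000 1.0000 1.2000 -1.6000]
Step 2: x=[4.1744 8.3232 11.6720 16.1296] v=[-2.5280 0.6160 2.1600 -2.7520]
Step 3: x=[3.6647 8.3184 12.1927 15.5060] v=[-2.5485 -0.0240 2.6035 -3.1181]
Step 4: x=[3.3132 8.1889 12.6685 14.9923] v=[-1.7573 -0.6475 2.3791 -2.5687]
Step 5: x=[3.2117 7.9960 12.9719 14.7468] v=[-0.5073 -0.9644 1.5168 -1.2277]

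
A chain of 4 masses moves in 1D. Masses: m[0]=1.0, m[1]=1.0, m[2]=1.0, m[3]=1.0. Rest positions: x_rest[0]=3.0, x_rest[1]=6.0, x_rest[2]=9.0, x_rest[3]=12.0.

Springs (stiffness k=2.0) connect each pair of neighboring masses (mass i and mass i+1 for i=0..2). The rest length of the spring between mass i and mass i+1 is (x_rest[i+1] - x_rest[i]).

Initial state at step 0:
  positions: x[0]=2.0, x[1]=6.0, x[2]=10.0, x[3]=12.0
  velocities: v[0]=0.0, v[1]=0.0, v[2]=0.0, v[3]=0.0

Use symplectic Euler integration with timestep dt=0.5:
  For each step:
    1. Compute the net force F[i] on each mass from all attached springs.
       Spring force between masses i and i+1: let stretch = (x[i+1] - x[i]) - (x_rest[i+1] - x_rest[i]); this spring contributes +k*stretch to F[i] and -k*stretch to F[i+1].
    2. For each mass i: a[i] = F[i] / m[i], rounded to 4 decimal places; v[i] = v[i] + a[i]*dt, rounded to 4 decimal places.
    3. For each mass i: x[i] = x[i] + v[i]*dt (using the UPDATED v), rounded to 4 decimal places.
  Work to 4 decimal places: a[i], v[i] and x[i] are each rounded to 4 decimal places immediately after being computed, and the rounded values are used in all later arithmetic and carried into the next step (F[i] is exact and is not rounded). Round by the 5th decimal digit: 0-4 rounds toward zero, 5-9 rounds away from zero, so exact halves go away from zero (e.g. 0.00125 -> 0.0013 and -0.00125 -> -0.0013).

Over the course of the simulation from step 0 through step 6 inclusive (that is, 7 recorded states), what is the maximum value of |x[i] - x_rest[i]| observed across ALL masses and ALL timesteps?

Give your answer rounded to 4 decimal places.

Step 0: x=[2.0000 6.0000 10.0000 12.0000] v=[0.0000 0.0000 0.0000 0.0000]
Step 1: x=[2.5000 6.0000 9.0000 12.5000] v=[1.0000 0.0000 -2.0000 1.0000]
Step 2: x=[3.2500 5.7500 8.2500 12.7500] v=[1.5000 -0.5000 -1.5000 0.5000]
Step 3: x=[3.7500 5.5000 8.5000 12.2500] v=[1.0000 -0.5000 0.5000 -1.0000]
Step 4: x=[3.6250 5.8750 9.1250 11.3750] v=[-0.2500 0.7500 1.2500 -1.7500]
Step 5: x=[3.1250 6.7500 9.2500 10.8750] v=[-1.0000 1.7500 0.2500 -1.0000]
Step 6: x=[2.9375 7.0625 8.9375 11.0625] v=[-0.3750 0.6250 -0.6250 0.3750]
Max displacement = 1.1250

Answer: 1.1250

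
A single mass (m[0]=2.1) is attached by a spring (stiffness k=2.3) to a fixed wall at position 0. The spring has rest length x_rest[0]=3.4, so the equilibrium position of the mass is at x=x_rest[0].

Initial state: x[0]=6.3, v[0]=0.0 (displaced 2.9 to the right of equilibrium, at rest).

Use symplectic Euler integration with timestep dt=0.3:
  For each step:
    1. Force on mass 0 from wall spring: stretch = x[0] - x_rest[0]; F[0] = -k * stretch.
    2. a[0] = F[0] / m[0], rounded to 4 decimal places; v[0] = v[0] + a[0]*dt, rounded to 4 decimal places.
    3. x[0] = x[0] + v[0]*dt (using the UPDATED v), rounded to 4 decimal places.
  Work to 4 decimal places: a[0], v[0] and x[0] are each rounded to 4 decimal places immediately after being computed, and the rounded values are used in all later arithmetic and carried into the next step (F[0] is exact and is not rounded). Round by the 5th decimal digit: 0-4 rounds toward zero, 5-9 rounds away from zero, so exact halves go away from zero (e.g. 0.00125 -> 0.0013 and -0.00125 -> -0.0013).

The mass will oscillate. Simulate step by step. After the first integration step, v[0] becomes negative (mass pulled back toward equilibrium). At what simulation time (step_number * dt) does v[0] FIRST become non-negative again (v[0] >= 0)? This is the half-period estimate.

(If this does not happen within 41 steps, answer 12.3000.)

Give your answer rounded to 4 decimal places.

Answer: 3.0000

Derivation:
Step 0: x=[6.3000] v=[0.0000]
Step 1: x=[6.0141] v=[-0.9529]
Step 2: x=[5.4706] v=[-1.8118]
Step 3: x=[4.7230] v=[-2.4921]
Step 4: x=[3.8450] v=[-2.9268]
Step 5: x=[2.9231] v=[-3.0730]
Step 6: x=[2.0482] v=[-2.9163]
Step 7: x=[1.3065] v=[-2.4722]
Step 8: x=[0.7712] v=[-1.7843]
Step 9: x=[0.4951] v=[-0.9205]
Step 10: x=[0.5053] v=[0.0340]
First v>=0 after going negative at step 10, time=3.0000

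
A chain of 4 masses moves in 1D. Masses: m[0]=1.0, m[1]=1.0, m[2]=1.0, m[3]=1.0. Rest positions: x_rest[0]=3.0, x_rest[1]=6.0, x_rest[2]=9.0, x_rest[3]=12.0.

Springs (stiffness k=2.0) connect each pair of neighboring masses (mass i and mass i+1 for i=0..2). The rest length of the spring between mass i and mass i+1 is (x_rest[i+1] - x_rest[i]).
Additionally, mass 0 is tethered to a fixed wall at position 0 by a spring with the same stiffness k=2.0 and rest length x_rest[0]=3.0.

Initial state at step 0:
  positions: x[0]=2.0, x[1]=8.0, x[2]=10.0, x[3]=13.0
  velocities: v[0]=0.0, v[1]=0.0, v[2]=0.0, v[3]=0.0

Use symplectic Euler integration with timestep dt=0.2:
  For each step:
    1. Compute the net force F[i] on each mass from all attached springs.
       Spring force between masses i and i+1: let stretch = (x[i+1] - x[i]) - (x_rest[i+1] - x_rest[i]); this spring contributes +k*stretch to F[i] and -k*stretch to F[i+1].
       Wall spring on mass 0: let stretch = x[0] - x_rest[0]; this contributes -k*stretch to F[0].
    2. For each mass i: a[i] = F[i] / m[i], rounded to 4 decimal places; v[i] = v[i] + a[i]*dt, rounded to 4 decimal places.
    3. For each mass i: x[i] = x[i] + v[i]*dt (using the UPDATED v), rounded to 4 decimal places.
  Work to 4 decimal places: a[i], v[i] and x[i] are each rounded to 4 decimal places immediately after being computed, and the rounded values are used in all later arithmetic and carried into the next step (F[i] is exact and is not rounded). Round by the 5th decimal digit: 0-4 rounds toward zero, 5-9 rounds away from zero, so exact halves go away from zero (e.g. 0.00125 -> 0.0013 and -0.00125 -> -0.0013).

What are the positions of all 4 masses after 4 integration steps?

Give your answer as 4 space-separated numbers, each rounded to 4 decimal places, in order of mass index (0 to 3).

Answer: 4.1757 5.8965 10.3130 13.0723

Derivation:
Step 0: x=[2.0000 8.0000 10.0000 13.0000] v=[0.0000 0.0000 0.0000 0.0000]
Step 1: x=[2.3200 7.6800 10.0800 13.0000] v=[1.6000 -1.6000 0.4000 0.0000]
Step 2: x=[2.8832 7.1232 10.2016 13.0064] v=[2.8160 -2.7840 0.6080 0.0320]
Step 3: x=[3.5549 6.4735 10.3013 13.0284] v=[3.3587 -3.2486 0.4986 0.1101]
Step 4: x=[4.1757 5.8965 10.3130 13.0723] v=[3.1042 -2.8849 0.0583 0.2193]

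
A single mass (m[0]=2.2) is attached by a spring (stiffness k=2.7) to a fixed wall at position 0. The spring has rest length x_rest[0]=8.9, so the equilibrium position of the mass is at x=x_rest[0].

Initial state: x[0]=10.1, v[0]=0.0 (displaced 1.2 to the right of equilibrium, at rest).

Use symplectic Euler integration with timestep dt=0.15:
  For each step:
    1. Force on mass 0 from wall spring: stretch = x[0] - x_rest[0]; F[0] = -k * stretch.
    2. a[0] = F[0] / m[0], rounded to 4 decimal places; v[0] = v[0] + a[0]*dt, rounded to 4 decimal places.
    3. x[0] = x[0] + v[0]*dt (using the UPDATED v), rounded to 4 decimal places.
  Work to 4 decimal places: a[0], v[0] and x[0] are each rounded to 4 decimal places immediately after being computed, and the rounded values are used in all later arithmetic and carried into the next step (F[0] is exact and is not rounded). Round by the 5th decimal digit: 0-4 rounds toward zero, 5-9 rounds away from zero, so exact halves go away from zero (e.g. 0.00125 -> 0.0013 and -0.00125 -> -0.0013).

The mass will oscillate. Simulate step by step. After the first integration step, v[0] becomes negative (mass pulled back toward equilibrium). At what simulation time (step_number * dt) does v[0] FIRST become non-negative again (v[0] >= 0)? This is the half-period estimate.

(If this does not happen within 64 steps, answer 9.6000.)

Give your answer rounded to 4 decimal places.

Answer: 2.8500

Derivation:
Step 0: x=[10.1000] v=[0.0000]
Step 1: x=[10.0669] v=[-0.2209]
Step 2: x=[10.0015] v=[-0.4357]
Step 3: x=[9.9057] v=[-0.6385]
Step 4: x=[9.7822] v=[-0.8236]
Step 5: x=[9.6343] v=[-0.9860]
Step 6: x=[9.4661] v=[-1.1212]
Step 7: x=[9.2823] v=[-1.2254]
Step 8: x=[9.0879] v=[-1.2958]
Step 9: x=[8.8883] v=[-1.3304]
Step 10: x=[8.6891] v=[-1.3282]
Step 11: x=[8.4957] v=[-1.2894]
Step 12: x=[8.3135] v=[-1.2150]
Step 13: x=[8.1475] v=[-1.1070]
Step 14: x=[8.0022] v=[-0.9685]
Step 15: x=[7.8817] v=[-0.8032]
Step 16: x=[7.7893] v=[-0.6157]
Step 17: x=[7.7276] v=[-0.4112]
Step 18: x=[7.6983] v=[-0.1954]
Step 19: x=[7.7022] v=[0.0258]
First v>=0 after going negative at step 19, time=2.8500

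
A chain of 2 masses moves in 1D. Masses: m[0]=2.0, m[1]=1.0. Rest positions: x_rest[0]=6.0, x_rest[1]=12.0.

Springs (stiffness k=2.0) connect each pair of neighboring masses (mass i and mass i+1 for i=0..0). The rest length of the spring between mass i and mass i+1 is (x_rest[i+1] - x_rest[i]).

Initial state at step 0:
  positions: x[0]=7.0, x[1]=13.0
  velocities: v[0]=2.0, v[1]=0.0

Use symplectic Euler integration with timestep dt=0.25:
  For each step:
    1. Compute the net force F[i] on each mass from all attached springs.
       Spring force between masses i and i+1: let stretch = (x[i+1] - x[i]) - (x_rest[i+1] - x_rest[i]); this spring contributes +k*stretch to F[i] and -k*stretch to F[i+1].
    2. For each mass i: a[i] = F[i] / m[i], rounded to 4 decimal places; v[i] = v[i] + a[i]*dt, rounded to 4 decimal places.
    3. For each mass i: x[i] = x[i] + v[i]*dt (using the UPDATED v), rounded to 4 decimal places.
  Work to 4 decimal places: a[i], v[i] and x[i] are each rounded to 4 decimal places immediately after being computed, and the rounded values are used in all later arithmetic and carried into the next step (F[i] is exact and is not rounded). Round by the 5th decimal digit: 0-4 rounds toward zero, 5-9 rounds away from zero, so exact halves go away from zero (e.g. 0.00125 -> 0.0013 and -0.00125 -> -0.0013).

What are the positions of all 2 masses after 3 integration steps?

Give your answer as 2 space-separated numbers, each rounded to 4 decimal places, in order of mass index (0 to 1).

Answer: 8.3809 13.2383

Derivation:
Step 0: x=[7.0000 13.0000] v=[2.0000 0.0000]
Step 1: x=[7.5000 13.0000] v=[2.0000 0.0000]
Step 2: x=[7.9688 13.0625] v=[1.8750 0.2500]
Step 3: x=[8.3809 13.2383] v=[1.6484 0.7032]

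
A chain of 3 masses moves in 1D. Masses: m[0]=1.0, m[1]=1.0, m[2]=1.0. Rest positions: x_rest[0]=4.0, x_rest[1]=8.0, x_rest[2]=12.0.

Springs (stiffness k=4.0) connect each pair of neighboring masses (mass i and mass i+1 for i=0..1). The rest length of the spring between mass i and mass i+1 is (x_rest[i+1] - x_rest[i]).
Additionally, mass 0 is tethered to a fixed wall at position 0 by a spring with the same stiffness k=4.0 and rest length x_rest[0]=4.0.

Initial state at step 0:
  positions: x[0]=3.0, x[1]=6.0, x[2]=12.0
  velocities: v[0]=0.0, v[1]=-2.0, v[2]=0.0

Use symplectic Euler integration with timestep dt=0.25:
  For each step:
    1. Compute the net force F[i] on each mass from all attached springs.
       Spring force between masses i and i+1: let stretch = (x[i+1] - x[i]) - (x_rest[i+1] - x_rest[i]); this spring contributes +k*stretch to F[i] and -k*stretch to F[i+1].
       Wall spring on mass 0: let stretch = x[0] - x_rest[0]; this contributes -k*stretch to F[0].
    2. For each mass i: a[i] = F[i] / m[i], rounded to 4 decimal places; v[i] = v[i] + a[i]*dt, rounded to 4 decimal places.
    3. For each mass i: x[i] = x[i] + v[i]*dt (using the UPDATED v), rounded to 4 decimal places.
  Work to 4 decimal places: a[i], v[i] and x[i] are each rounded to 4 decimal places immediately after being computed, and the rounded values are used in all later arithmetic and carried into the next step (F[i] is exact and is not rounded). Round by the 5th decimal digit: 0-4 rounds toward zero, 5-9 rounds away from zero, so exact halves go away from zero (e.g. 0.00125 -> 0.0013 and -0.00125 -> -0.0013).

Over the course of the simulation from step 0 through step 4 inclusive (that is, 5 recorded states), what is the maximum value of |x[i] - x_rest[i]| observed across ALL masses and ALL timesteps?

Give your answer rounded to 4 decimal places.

Step 0: x=[3.0000 6.0000 12.0000] v=[0.0000 -2.0000 0.0000]
Step 1: x=[3.0000 6.2500 11.5000] v=[0.0000 1.0000 -2.0000]
Step 2: x=[3.0625 7.0000 10.6875] v=[0.2500 3.0000 -3.2500]
Step 3: x=[3.3438 7.6875 9.9531] v=[1.1250 2.7500 -2.9375]
Step 4: x=[3.8750 7.8555 9.6523] v=[2.1249 0.6719 -1.2031]
Max displacement = 2.3477

Answer: 2.3477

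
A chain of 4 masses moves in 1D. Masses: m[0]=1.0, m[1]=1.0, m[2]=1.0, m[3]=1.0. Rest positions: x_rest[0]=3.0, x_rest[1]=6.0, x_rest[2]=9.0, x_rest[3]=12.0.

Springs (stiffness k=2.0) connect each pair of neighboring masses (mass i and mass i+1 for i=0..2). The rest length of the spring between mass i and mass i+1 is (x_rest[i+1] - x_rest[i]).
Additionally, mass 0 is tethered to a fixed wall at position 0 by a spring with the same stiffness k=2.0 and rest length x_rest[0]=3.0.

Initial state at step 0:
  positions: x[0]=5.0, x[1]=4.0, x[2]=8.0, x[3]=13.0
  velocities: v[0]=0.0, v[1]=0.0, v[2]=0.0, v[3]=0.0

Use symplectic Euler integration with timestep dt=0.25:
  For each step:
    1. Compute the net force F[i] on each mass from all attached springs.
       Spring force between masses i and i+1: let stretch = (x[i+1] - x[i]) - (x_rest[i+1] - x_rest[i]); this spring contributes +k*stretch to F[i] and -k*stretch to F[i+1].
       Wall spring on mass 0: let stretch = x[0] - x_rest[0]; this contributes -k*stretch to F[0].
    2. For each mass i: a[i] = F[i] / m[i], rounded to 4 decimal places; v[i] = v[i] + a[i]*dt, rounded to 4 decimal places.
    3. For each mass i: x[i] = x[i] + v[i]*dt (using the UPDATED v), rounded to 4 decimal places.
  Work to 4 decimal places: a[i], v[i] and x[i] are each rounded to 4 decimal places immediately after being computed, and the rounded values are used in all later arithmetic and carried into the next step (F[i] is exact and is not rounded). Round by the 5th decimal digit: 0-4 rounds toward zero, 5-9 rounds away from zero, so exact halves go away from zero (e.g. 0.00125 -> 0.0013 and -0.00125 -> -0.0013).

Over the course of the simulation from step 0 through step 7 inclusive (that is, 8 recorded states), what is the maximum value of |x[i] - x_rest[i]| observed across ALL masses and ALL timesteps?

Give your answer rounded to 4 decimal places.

Step 0: x=[5.0000 4.0000 8.0000 13.0000] v=[0.0000 0.0000 0.0000 0.0000]
Step 1: x=[4.2500 4.6250 8.1250 12.7500] v=[-3.0000 2.5000 0.5000 -1.0000]
Step 2: x=[3.0156 5.6406 8.3906 12.2969] v=[-4.9375 4.0625 1.0625 -1.8125]
Step 3: x=[1.7324 6.6719 8.8008 11.7305] v=[-5.1328 4.1250 1.6407 -2.2657]
Step 4: x=[0.8501 7.3518 9.3111 11.1729] v=[-3.5293 2.7197 2.0411 -2.2306]
Step 5: x=[0.6742 7.4639 9.8092 10.7575] v=[-0.7035 0.4485 1.9924 -1.6615]
Step 6: x=[1.2628 7.0205 10.1327 10.5986] v=[2.3543 -1.7737 1.2939 -0.6357]
Step 7: x=[2.4133 6.2464 10.1254 10.7565] v=[4.6018 -3.0965 -0.0293 0.6314]
Max displacement = 2.3258

Answer: 2.3258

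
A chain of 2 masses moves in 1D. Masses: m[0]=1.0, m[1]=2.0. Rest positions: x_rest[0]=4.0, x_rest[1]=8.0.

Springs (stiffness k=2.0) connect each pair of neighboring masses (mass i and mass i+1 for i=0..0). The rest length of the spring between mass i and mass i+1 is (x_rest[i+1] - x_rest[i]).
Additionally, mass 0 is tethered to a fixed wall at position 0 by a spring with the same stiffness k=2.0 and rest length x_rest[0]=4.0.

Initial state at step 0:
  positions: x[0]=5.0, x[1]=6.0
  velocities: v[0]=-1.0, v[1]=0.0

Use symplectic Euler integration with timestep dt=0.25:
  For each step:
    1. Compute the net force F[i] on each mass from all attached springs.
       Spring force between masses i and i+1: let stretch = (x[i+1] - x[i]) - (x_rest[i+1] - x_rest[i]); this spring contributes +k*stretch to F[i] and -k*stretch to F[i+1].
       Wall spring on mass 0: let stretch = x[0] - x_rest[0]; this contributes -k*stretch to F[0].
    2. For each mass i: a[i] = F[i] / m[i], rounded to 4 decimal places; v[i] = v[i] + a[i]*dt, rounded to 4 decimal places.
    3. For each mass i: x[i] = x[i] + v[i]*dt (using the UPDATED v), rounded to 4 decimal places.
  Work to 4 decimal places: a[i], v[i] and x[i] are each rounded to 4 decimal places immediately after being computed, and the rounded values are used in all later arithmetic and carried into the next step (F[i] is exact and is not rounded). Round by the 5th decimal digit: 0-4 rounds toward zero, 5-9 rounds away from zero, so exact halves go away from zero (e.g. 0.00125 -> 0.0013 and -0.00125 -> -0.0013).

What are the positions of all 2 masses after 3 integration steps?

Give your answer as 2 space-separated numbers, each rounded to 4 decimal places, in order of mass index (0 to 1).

Answer: 2.1821 6.8645

Derivation:
Step 0: x=[5.0000 6.0000] v=[-1.0000 0.0000]
Step 1: x=[4.2500 6.1875] v=[-3.0000 0.7500]
Step 2: x=[3.2109 6.5039] v=[-4.1563 1.2656]
Step 3: x=[2.1821 6.8645] v=[-4.1153 1.4424]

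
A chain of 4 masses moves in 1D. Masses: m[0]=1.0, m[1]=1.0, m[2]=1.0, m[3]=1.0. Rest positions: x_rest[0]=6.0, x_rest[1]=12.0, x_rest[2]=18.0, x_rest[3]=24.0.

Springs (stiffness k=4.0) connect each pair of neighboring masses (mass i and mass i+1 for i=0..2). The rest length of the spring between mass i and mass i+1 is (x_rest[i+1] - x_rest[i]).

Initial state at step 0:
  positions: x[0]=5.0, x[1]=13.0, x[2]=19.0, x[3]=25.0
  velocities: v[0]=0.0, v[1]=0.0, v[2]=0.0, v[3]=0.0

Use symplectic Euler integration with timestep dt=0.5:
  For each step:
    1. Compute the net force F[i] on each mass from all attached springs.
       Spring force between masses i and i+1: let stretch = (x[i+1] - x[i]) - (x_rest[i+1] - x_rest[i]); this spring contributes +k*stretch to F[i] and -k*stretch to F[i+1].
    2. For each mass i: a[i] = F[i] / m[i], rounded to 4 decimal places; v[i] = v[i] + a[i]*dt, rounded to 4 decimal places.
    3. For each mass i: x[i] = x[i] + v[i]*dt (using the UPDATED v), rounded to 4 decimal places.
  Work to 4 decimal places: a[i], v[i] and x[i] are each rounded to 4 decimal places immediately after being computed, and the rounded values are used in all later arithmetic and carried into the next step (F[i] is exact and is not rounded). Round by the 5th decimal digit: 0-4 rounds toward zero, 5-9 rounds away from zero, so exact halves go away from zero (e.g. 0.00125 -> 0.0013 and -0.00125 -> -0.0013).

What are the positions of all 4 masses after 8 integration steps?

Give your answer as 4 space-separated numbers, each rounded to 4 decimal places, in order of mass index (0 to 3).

Answer: 5.0000 13.0000 19.0000 25.0000

Derivation:
Step 0: x=[5.0000 13.0000 19.0000 25.0000] v=[0.0000 0.0000 0.0000 0.0000]
Step 1: x=[7.0000 11.0000 19.0000 25.0000] v=[4.0000 -4.0000 0.0000 0.0000]
Step 2: x=[7.0000 13.0000 17.0000 25.0000] v=[0.0000 4.0000 -4.0000 0.0000]
Step 3: x=[7.0000 13.0000 19.0000 23.0000] v=[0.0000 0.0000 4.0000 -4.0000]
Step 4: x=[7.0000 13.0000 19.0000 23.0000] v=[0.0000 0.0000 0.0000 0.0000]
Step 5: x=[7.0000 13.0000 17.0000 25.0000] v=[0.0000 0.0000 -4.0000 4.0000]
Step 6: x=[7.0000 11.0000 19.0000 25.0000] v=[0.0000 -4.0000 4.0000 0.0000]
Step 7: x=[5.0000 13.0000 19.0000 25.0000] v=[-4.0000 4.0000 0.0000 0.0000]
Step 8: x=[5.0000 13.0000 19.0000 25.0000] v=[0.0000 0.0000 0.0000 0.0000]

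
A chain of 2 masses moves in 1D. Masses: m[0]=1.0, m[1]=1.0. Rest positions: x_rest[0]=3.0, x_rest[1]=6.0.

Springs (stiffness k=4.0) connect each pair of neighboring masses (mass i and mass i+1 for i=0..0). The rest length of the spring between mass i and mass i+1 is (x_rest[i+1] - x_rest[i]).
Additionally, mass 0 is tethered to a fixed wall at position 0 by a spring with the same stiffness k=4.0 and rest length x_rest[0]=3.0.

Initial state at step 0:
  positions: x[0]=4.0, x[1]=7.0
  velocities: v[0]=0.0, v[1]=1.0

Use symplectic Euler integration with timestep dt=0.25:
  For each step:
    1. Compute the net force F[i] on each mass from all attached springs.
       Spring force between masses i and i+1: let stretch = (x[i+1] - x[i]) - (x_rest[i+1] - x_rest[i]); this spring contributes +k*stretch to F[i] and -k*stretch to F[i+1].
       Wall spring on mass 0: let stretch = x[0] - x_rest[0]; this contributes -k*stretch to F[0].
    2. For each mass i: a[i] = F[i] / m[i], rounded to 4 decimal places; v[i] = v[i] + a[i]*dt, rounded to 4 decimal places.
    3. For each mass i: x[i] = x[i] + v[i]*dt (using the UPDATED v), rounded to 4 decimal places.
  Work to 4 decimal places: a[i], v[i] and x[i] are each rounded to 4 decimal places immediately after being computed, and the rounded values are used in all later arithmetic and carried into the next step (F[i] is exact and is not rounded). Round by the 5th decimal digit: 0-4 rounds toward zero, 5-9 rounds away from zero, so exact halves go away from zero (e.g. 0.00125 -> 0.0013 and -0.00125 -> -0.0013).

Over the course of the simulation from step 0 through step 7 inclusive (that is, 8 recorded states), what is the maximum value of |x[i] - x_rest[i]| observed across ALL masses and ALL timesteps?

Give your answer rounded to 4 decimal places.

Step 0: x=[4.0000 7.0000] v=[0.0000 1.0000]
Step 1: x=[3.7500 7.2500] v=[-1.0000 1.0000]
Step 2: x=[3.4375 7.3750] v=[-1.2500 0.5000]
Step 3: x=[3.2500 7.2656] v=[-0.7500 -0.4375]
Step 4: x=[3.2539 6.9023] v=[0.0156 -1.4531]
Step 5: x=[3.3564 6.3769] v=[0.4101 -2.1015]
Step 6: x=[3.3750 5.8464] v=[0.0742 -2.1220]
Step 7: x=[3.1677 5.4481] v=[-0.8294 -1.5934]
Max displacement = 1.3750

Answer: 1.3750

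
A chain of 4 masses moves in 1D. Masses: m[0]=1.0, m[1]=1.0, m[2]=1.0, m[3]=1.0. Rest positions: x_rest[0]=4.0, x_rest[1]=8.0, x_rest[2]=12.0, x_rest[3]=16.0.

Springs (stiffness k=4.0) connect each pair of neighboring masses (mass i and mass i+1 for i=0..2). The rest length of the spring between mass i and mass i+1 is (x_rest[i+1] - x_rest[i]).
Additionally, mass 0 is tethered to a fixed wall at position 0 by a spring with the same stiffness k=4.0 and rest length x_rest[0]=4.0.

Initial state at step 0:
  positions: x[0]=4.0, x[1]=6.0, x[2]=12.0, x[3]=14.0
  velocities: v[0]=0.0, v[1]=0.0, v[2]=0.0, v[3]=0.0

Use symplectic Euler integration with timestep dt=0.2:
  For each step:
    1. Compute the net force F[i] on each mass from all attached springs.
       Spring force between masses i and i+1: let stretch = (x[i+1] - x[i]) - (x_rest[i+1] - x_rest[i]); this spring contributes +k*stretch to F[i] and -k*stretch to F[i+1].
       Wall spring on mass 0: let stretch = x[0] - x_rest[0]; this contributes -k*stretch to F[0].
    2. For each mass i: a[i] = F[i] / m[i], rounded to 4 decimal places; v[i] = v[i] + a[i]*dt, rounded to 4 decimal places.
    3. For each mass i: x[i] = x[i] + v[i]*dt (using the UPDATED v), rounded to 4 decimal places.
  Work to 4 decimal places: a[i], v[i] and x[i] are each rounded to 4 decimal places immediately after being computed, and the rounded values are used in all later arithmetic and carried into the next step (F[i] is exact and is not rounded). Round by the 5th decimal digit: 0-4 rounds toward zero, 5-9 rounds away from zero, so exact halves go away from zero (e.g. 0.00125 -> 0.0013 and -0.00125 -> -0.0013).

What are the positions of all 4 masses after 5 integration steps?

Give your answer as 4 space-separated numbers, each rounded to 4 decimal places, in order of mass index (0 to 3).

Answer: 3.5344 7.8067 10.3574 15.3412

Derivation:
Step 0: x=[4.0000 6.0000 12.0000 14.0000] v=[0.0000 0.0000 0.0000 0.0000]
Step 1: x=[3.6800 6.6400 11.3600 14.3200] v=[-1.6000 3.2000 -3.2000 1.6000]
Step 2: x=[3.2448 7.5616 10.4384 14.8064] v=[-2.1760 4.6080 -4.6080 2.4320]
Step 3: x=[2.9811 8.2528 9.7554 15.2339] v=[-1.3184 3.4560 -3.4150 2.1376]
Step 4: x=[3.0839 8.3409 9.7085 15.4249] v=[0.5141 0.4407 -0.2343 0.9548]
Step 5: x=[3.5344 7.8067 10.3574 15.3412] v=[2.2526 -2.6708 3.2447 -0.4183]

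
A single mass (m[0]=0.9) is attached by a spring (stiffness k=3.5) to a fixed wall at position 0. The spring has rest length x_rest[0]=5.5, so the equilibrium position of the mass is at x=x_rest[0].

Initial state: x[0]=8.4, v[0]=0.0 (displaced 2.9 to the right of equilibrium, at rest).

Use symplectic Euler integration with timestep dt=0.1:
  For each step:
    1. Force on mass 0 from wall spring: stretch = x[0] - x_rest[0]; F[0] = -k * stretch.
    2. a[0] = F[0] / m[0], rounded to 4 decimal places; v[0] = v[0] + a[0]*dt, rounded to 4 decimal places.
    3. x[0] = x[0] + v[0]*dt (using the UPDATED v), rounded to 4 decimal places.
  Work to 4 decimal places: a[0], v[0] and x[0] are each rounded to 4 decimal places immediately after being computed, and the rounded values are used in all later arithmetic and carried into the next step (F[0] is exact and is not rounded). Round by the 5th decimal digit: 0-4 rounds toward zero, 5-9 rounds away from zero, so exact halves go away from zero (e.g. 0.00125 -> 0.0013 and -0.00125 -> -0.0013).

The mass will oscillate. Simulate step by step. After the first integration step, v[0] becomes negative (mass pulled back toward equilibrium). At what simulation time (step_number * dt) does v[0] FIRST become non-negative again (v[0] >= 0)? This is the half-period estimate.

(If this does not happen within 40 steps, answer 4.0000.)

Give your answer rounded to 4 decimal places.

Step 0: x=[8.4000] v=[0.0000]
Step 1: x=[8.2872] v=[-1.1278]
Step 2: x=[8.0660] v=[-2.2117]
Step 3: x=[7.7450] v=[-3.2096]
Step 4: x=[7.3367] v=[-4.0827]
Step 5: x=[6.8570] v=[-4.7970]
Step 6: x=[6.3245] v=[-5.3247]
Step 7: x=[5.7600] v=[-5.6453]
Step 8: x=[5.1854] v=[-5.7464]
Step 9: x=[4.6230] v=[-5.6241]
Step 10: x=[4.0947] v=[-5.2830]
Step 11: x=[3.6211] v=[-4.7365]
Step 12: x=[3.2205] v=[-4.0058]
Step 13: x=[2.9086] v=[-3.1193]
Step 14: x=[2.6975] v=[-2.1115]
Step 15: x=[2.5953] v=[-1.0216]
Step 16: x=[2.6061] v=[0.1080]
First v>=0 after going negative at step 16, time=1.6000

Answer: 1.6000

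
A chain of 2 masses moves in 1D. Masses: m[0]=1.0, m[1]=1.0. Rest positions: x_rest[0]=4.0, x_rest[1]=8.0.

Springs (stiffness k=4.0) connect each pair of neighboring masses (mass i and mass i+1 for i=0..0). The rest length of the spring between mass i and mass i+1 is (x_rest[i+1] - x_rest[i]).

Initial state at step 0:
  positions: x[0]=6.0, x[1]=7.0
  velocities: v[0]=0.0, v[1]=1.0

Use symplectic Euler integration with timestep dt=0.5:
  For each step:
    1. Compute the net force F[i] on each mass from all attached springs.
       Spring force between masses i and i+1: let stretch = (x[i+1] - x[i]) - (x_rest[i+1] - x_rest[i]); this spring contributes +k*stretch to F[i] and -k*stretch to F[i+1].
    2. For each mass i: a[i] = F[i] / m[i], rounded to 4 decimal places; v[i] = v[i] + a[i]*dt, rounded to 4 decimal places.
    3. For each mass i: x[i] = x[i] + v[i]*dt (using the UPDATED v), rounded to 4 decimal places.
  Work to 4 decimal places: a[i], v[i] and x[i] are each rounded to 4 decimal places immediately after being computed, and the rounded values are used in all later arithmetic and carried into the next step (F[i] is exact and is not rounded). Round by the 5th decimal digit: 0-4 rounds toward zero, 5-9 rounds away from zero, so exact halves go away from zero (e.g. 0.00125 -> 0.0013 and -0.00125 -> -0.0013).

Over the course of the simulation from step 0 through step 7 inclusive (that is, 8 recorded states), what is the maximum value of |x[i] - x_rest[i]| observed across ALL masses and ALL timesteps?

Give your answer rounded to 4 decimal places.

Answer: 4.0000

Derivation:
Step 0: x=[6.0000 7.0000] v=[0.0000 1.0000]
Step 1: x=[3.0000 10.5000] v=[-6.0000 7.0000]
Step 2: x=[3.5000 10.5000] v=[1.0000 0.0000]
Step 3: x=[7.0000 7.5000] v=[7.0000 -6.0000]
Step 4: x=[7.0000 8.0000] v=[0.0000 1.0000]
Step 5: x=[4.0000 11.5000] v=[-6.0000 7.0000]
Step 6: x=[4.5000 11.5000] v=[1.0000 0.0000]
Step 7: x=[8.0000 8.5000] v=[7.0000 -6.0000]
Max displacement = 4.0000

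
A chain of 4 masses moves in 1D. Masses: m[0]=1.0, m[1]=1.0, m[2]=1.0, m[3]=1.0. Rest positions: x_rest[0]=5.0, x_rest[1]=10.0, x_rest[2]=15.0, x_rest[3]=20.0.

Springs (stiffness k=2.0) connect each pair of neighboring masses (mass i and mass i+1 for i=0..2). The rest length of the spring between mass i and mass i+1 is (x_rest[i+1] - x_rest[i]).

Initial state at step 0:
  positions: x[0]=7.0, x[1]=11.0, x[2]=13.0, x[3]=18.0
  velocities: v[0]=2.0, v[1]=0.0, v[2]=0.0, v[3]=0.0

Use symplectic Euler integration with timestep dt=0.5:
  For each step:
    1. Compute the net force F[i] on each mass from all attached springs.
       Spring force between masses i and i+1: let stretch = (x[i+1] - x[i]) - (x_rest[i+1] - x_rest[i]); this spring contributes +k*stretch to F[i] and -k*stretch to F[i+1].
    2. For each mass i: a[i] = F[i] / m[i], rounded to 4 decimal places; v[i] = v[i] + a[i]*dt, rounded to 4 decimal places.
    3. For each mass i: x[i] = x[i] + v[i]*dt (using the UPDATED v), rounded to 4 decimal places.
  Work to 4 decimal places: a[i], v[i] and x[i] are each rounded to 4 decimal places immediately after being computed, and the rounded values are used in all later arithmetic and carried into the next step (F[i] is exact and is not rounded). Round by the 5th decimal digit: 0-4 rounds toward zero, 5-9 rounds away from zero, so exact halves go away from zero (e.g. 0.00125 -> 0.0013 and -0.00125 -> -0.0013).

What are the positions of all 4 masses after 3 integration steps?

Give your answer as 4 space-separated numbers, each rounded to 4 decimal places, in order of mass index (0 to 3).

Answer: 5.1250 11.1250 15.3750 20.3750

Derivation:
Step 0: x=[7.0000 11.0000 13.0000 18.0000] v=[2.0000 0.0000 0.0000 0.0000]
Step 1: x=[7.5000 10.0000 14.5000 18.0000] v=[1.0000 -2.0000 3.0000 0.0000]
Step 2: x=[6.7500 10.0000 15.5000 18.7500] v=[-1.5000 0.0000 2.0000 1.5000]
Step 3: x=[5.1250 11.1250 15.3750 20.3750] v=[-3.2500 2.2500 -0.2500 3.2500]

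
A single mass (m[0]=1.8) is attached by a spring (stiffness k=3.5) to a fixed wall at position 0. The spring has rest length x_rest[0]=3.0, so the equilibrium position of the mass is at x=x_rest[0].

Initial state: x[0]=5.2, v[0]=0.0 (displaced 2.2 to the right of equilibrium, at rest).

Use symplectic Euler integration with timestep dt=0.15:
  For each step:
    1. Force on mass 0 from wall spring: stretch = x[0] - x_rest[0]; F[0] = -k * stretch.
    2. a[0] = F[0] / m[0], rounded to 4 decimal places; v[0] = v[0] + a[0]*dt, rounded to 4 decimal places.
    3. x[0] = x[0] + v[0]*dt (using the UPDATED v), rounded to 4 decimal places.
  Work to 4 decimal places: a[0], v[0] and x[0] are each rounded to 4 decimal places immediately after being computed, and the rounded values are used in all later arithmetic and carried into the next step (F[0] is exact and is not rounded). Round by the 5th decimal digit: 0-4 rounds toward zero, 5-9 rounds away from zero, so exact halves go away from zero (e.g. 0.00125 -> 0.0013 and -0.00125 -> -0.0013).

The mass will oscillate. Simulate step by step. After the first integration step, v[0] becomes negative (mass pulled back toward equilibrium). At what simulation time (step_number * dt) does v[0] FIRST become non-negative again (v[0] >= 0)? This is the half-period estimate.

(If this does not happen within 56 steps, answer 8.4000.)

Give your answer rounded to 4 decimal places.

Step 0: x=[5.2000] v=[0.0000]
Step 1: x=[5.1037] v=[-0.6417]
Step 2: x=[4.9154] v=[-1.2553]
Step 3: x=[4.6433] v=[-1.8140]
Step 4: x=[4.2993] v=[-2.2933]
Step 5: x=[3.8985] v=[-2.6723]
Step 6: x=[3.4583] v=[-2.9344]
Step 7: x=[2.9981] v=[-3.0681]
Step 8: x=[2.5380] v=[-3.0675]
Step 9: x=[2.0981] v=[-2.9328]
Step 10: x=[1.6976] v=[-2.6697]
Step 11: x=[1.3541] v=[-2.2898]
Step 12: x=[1.0826] v=[-1.8097]
Step 13: x=[0.8950] v=[-1.2505]
Step 14: x=[0.7995] v=[-0.6365]
Step 15: x=[0.8003] v=[0.0053]
First v>=0 after going negative at step 15, time=2.2500

Answer: 2.2500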